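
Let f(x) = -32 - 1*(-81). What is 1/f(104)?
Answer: 1/49 ≈ 0.020408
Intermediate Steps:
f(x) = 49 (f(x) = -32 + 81 = 49)
1/f(104) = 1/49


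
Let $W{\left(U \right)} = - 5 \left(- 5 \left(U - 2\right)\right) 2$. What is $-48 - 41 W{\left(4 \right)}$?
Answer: $-4148$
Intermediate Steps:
$W{\left(U \right)} = -100 + 50 U$ ($W{\left(U \right)} = - 5 \left(- 5 \left(-2 + U\right)\right) 2 = - 5 \left(10 - 5 U\right) 2 = \left(-50 + 25 U\right) 2 = -100 + 50 U$)
$-48 - 41 W{\left(4 \right)} = -48 - 41 \left(-100 + 50 \cdot 4\right) = -48 - 41 \left(-100 + 200\right) = -48 - 4100 = -4148$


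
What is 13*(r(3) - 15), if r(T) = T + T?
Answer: -117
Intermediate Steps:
r(T) = 2*T
13*(r(3) - 15) = 13*(2*3 - 15) = 13*(6 - 15) = 13*(-9) = -117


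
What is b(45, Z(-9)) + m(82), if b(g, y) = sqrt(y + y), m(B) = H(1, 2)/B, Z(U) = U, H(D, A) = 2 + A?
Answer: 2/41 + 3*I*sqrt(2) ≈ 0.048781 + 4.2426*I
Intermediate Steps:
m(B) = 4/B (m(B) = (2 + 2)/B = 4/B)
b(g, y) = sqrt(2)*sqrt(y) (b(g, y) = sqrt(2*y) = sqrt(2)*sqrt(y))
b(45, Z(-9)) + m(82) = sqrt(2)*sqrt(-9) + 4/82 = sqrt(2)*(3*I) + 4*(1/82) = 3*I*sqrt(2) + 2/41 = 2/41 + 3*I*sqrt(2)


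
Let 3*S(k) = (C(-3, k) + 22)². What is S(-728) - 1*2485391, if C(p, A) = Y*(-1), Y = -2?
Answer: -2485199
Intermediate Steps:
C(p, A) = 2 (C(p, A) = -2*(-1) = 2)
S(k) = 192 (S(k) = (2 + 22)²/3 = (⅓)*24² = (⅓)*576 = 192)
S(-728) - 1*2485391 = 192 - 1*2485391 = 192 - 2485391 = -2485199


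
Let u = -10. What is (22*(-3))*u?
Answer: 660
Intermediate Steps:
(22*(-3))*u = (22*(-3))*(-10) = -66*(-10) = 660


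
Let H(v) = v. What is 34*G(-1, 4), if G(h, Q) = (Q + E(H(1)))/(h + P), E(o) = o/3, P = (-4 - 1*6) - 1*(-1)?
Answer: -221/15 ≈ -14.733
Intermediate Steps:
P = -9 (P = (-4 - 6) + 1 = -10 + 1 = -9)
E(o) = o/3 (E(o) = o*(⅓) = o/3)
G(h, Q) = (⅓ + Q)/(-9 + h) (G(h, Q) = (Q + (⅓)*1)/(h - 9) = (Q + ⅓)/(-9 + h) = (⅓ + Q)/(-9 + h))
34*G(-1, 4) = 34*((⅓ + 4)/(-9 - 1)) = 34*((13/3)/(-10)) = 34*(-⅒*13/3) = 34*(-13/30) = -221/15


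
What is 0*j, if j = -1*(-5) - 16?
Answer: 0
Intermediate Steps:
j = -11 (j = 5 - 16 = -11)
0*j = 0*(-11) = 0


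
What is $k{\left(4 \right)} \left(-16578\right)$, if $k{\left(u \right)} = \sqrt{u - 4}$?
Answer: $0$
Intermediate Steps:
$k{\left(u \right)} = \sqrt{-4 + u}$
$k{\left(4 \right)} \left(-16578\right) = \sqrt{-4 + 4} \left(-16578\right) = \sqrt{0} \left(-16578\right) = 0 \left(-16578\right) = 0$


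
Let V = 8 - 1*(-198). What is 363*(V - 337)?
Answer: -47553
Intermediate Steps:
V = 206 (V = 8 + 198 = 206)
363*(V - 337) = 363*(206 - 337) = 363*(-131) = -47553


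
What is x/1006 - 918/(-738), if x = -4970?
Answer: -76232/20623 ≈ -3.6965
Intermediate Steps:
x/1006 - 918/(-738) = -4970/1006 - 918/(-738) = -4970*1/1006 - 918*(-1/738) = -2485/503 + 51/41 = -76232/20623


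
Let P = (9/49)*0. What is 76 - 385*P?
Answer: 76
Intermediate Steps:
P = 0 (P = (9*(1/49))*0 = (9/49)*0 = 0)
76 - 385*P = 76 - 385*0 = 76 + 0 = 76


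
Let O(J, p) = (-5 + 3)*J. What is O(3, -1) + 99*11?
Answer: 1083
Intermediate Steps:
O(J, p) = -2*J
O(3, -1) + 99*11 = -2*3 + 99*11 = -6 + 1089 = 1083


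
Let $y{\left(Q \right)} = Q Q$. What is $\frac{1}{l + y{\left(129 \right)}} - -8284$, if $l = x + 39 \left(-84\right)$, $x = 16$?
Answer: $\frac{110848205}{13381} \approx 8284.0$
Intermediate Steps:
$y{\left(Q \right)} = Q^{2}$
$l = -3260$ ($l = 16 + 39 \left(-84\right) = 16 - 3276 = -3260$)
$\frac{1}{l + y{\left(129 \right)}} - -8284 = \frac{1}{-3260 + 129^{2}} - -8284 = \frac{1}{-3260 + 16641} + 8284 = \frac{1}{13381} + 8284 = \frac{110848205}{13381}$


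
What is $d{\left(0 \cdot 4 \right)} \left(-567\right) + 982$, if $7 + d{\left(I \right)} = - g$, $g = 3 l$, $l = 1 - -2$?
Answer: $10054$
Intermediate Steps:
$l = 3$ ($l = 1 + 2 = 3$)
$g = 9$ ($g = 3 \cdot 3 = 9$)
$d{\left(I \right)} = -16$ ($d{\left(I \right)} = -7 - 9 = -16$)
$d{\left(0 \cdot 4 \right)} \left(-567\right) + 982 = \left(-16\right) \left(-567\right) + 982 = 9072 + 982 = 10054$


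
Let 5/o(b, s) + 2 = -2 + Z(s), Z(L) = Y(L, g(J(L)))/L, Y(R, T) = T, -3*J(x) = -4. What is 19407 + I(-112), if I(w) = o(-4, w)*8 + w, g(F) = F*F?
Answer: 4879115/253 ≈ 19285.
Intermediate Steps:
J(x) = 4/3 (J(x) = -⅓*(-4) = 4/3)
g(F) = F²
Z(L) = 16/(9*L) (Z(L) = (4/3)²/L = 16/(9*L))
o(b, s) = 5/(-4 + 16/(9*s)) (o(b, s) = 5/(-2 + (-2 + 16/(9*s))) = 5/(-4 + 16/(9*s)))
I(w) = w - 360*w/(-16 + 36*w) (I(w) = -45*w/(-16 + 36*w)*8 + w = -360*w/(-16 + 36*w) + w = w - 360*w/(-16 + 36*w))
19407 + I(-112) = 19407 - 112*(-94 + 9*(-112))/(-4 + 9*(-112)) = 19407 - 112*(-94 - 1008)/(-4 - 1008) = 19407 - 112*(-1102)/(-1012) = 19407 - 112*(-1/1012)*(-1102) = 19407 - 30856/253 = 4879115/253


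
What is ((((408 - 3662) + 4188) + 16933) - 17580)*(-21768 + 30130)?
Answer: 2399894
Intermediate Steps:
((((408 - 3662) + 4188) + 16933) - 17580)*(-21768 + 30130) = (((-3254 + 4188) + 16933) - 17580)*8362 = ((934 + 16933) - 17580)*8362 = (17867 - 17580)*8362 = 287*8362 = 2399894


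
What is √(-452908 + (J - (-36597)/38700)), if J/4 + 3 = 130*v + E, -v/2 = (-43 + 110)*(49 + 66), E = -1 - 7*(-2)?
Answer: I*√14088382185129/1290 ≈ 2909.7*I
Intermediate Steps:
E = 13 (E = -1 + 14 = 13)
v = -15410 (v = -2*(-43 + 110)*(49 + 66) = -134*115 = -2*7705 = -15410)
J = -8013160 (J = -12 + 4*(130*(-15410) + 13) = -12 + 4*(-2003300 + 13) = -12 + 4*(-2003287) = -12 - 8013148 = -8013160)
√(-452908 + (J - (-36597)/38700)) = √(-452908 + (-8013160 - (-36597)/38700)) = √(-452908 + (-8013160 - 1*(-12199/12900))) = √(-452908 + (-8013160 + 12199/12900)) = √(-452908 - 103369751801/12900) = √(-109212265001/12900) = I*√14088382185129/1290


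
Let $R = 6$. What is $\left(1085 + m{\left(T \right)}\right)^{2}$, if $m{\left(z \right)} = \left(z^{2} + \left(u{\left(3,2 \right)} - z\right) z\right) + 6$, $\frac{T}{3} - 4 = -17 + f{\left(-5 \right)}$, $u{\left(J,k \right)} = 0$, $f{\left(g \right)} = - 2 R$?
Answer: $1190281$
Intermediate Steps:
$f{\left(g \right)} = -12$ ($f{\left(g \right)} = \left(-2\right) 6 = -12$)
$T = -75$ ($T = 12 + 3 \left(-17 - 12\right) = 12 + 3 \left(-29\right) = 12 - 87 = -75$)
$m{\left(z \right)} = 6$ ($m{\left(z \right)} = \left(z^{2} + \left(0 - z\right) z\right) + 6 = \left(z^{2} + - z z\right) + 6 = \left(z^{2} - z^{2}\right) + 6 = 0 + 6 = 6$)
$\left(1085 + m{\left(T \right)}\right)^{2} = \left(1085 + 6\right)^{2} = 1091^{2} = 1190281$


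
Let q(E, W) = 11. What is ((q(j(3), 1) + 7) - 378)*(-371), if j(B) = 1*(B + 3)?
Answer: 133560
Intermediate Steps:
j(B) = 3 + B (j(B) = 1*(3 + B) = 3 + B)
((q(j(3), 1) + 7) - 378)*(-371) = ((11 + 7) - 378)*(-371) = (18 - 378)*(-371) = -360*(-371) = 133560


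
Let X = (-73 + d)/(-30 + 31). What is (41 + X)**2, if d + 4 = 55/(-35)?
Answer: 69169/49 ≈ 1411.6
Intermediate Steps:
d = -39/7 (d = -4 + 55/(-35) = -4 + 55*(-1/35) = -4 - 11/7 = -39/7 ≈ -5.5714)
X = -550/7 (X = (-73 - 39/7)/(-30 + 31) = -550/7/1 = -550/7*1 = -550/7 ≈ -78.571)
(41 + X)**2 = (41 - 550/7)**2 = (-263/7)**2 = 69169/49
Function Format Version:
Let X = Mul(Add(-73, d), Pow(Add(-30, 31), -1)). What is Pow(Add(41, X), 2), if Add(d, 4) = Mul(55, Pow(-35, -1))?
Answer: Rational(69169, 49) ≈ 1411.6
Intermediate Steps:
d = Rational(-39, 7) (d = Add(-4, Mul(55, Pow(-35, -1))) = Add(-4, Mul(55, Rational(-1, 35))) = Add(-4, Rational(-11, 7)) = Rational(-39, 7) ≈ -5.5714)
X = Rational(-550, 7) (X = Mul(Add(-73, Rational(-39, 7)), Pow(Add(-30, 31), -1)) = Mul(Rational(-550, 7), Pow(1, -1)) = Mul(Rational(-550, 7), 1) = Rational(-550, 7) ≈ -78.571)
Pow(Add(41, X), 2) = Pow(Add(41, Rational(-550, 7)), 2) = Pow(Rational(-263, 7), 2) = Rational(69169, 49)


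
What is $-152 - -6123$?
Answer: $5971$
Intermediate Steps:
$-152 - -6123 = -152 + 6123 = 5971$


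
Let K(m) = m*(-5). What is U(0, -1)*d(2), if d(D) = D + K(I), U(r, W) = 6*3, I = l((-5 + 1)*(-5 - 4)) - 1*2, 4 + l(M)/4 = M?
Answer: -11304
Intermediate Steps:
l(M) = -16 + 4*M
I = 126 (I = (-16 + 4*((-5 + 1)*(-5 - 4))) - 1*2 = (-16 + 4*(-4*(-9))) - 2 = (-16 + 4*36) - 2 = (-16 + 144) - 2 = 128 - 2 = 126)
K(m) = -5*m
U(r, W) = 18
d(D) = -630 + D (d(D) = D - 5*126 = D - 630 = -630 + D)
U(0, -1)*d(2) = 18*(-630 + 2) = 18*(-628) = -11304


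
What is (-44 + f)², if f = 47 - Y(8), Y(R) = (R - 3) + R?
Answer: 100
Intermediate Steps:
Y(R) = -3 + 2*R (Y(R) = (-3 + R) + R = -3 + 2*R)
f = 34 (f = 47 - (-3 + 2*8) = 47 - (-3 + 16) = 47 - 1*13 = 47 - 13 = 34)
(-44 + f)² = (-44 + 34)² = (-10)² = 100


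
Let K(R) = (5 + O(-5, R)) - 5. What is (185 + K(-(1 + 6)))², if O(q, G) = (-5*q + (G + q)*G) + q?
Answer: 83521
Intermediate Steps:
O(q, G) = -4*q + G*(G + q) (O(q, G) = (-5*q + G*(G + q)) + q = -4*q + G*(G + q))
K(R) = 20 + R² - 5*R (K(R) = (5 + (R² - 4*(-5) + R*(-5))) - 5 = (5 + (R² + 20 - 5*R)) - 5 = (5 + (20 + R² - 5*R)) - 5 = (25 + R² - 5*R) - 5 = 20 + R² - 5*R)
(185 + K(-(1 + 6)))² = (185 + (20 + (-(1 + 6))² - (-5)*(1 + 6)))² = (185 + (20 + (-1*7)² - (-5)*7))² = (185 + (20 + (-7)² - 5*(-7)))² = (185 + (20 + 49 + 35))² = (185 + 104)² = 289² = 83521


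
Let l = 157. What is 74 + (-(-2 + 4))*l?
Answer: -240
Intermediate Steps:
74 + (-(-2 + 4))*l = 74 - (-2 + 4)*157 = 74 - 1*2*157 = 74 - 2*157 = 74 - 314 = -240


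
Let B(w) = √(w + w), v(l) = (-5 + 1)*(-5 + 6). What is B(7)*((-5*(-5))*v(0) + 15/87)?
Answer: -2895*√14/29 ≈ -373.52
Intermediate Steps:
v(l) = -4 (v(l) = -4*1 = -4)
B(w) = √2*√w (B(w) = √(2*w) = √2*√w)
B(7)*((-5*(-5))*v(0) + 15/87) = (√2*√7)*(-5*(-5)*(-4) + 15/87) = √14*(25*(-4) + 15*(1/87)) = √14*(-100 + 5/29) = √14*(-2895/29) = -2895*√14/29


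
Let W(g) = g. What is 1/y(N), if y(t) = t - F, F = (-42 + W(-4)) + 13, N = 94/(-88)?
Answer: 44/1405 ≈ 0.031317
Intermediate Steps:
N = -47/44 (N = 94*(-1/88) = -47/44 ≈ -1.0682)
F = -33 (F = (-42 - 4) + 13 = -46 + 13 = -33)
y(t) = 33 + t (y(t) = t - 1*(-33) = t + 33 = 33 + t)
1/y(N) = 1/(33 - 47/44) = 1/(1405/44) = 44/1405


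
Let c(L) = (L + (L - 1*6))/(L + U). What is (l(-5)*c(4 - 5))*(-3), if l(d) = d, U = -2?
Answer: 40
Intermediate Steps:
c(L) = (-6 + 2*L)/(-2 + L) (c(L) = (L + (L - 1*6))/(L - 2) = (L + (L - 6))/(-2 + L) = (L + (-6 + L))/(-2 + L) = (-6 + 2*L)/(-2 + L))
(l(-5)*c(4 - 5))*(-3) = -10*(-3 + (4 - 5))/(-2 + (4 - 5))*(-3) = -10*(-3 - 1)/(-2 - 1)*(-3) = -10*(-4)/(-3)*(-3) = -10*(-1)*(-4)/3*(-3) = -5*8/3*(-3) = -40/3*(-3) = 40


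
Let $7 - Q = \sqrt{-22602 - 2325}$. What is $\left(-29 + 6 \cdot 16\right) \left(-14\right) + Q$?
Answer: $-931 - i \sqrt{24927} \approx -931.0 - 157.88 i$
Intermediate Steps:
$Q = 7 - i \sqrt{24927}$ ($Q = 7 - \sqrt{-22602 - 2325} = 7 - \sqrt{-24927} = 7 - i \sqrt{24927} \approx 7.0 - 157.88 i$)
$\left(-29 + 6 \cdot 16\right) \left(-14\right) + Q = \left(-29 + 6 \cdot 16\right) \left(-14\right) + \left(7 - i \sqrt{24927}\right) = \left(-29 + 96\right) \left(-14\right) + \left(7 - i \sqrt{24927}\right) = 67 \left(-14\right) + \left(7 - i \sqrt{24927}\right) = -938 + \left(7 - i \sqrt{24927}\right) = -931 - i \sqrt{24927}$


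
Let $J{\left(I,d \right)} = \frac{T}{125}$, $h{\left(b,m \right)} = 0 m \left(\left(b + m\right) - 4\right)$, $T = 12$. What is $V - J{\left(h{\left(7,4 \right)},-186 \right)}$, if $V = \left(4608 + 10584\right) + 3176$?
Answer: $\frac{2295988}{125} \approx 18368.0$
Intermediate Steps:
$h{\left(b,m \right)} = 0$ ($h{\left(b,m \right)} = 0 \left(-4 + b + m\right) = 0$)
$V = 18368$ ($V = 15192 + 3176 = 18368$)
$J{\left(I,d \right)} = \frac{12}{125}$
$V - J{\left(h{\left(7,4 \right)},-186 \right)} = 18368 - \frac{12}{125} = \frac{2295988}{125}$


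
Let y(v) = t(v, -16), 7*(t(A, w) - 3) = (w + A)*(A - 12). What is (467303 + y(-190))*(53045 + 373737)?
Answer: 1413823777628/7 ≈ 2.0197e+11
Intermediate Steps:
t(A, w) = 3 + (-12 + A)*(A + w)/7 (t(A, w) = 3 + ((w + A)*(A - 12))/7 = 3 + ((A + w)*(-12 + A))/7 = 3 + ((-12 + A)*(A + w))/7 = 3 + (-12 + A)*(A + w)/7)
y(v) = 213/7 - 4*v + v²/7 (y(v) = 3 - 12*v/7 - 12/7*(-16) + v²/7 + (⅐)*v*(-16) = 3 - 12*v/7 + 192/7 + v²/7 - 16*v/7 = 213/7 - 4*v + v²/7)
(467303 + y(-190))*(53045 + 373737) = (467303 + (213/7 - 4*(-190) + (⅐)*(-190)²))*(53045 + 373737) = (467303 + (213/7 + 760 + (⅐)*36100))*426782 = (467303 + (213/7 + 760 + 36100/7))*426782 = (467303 + 41633/7)*426782 = (3312754/7)*426782 = 1413823777628/7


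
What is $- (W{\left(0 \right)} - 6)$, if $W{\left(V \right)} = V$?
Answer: $6$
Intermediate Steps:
$- (W{\left(0 \right)} - 6) = - (0 - 6) = \left(-1\right) \left(-6\right) = 6$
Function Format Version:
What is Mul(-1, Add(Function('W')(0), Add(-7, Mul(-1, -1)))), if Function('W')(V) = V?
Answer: 6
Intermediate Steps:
Mul(-1, Add(Function('W')(0), Add(-7, Mul(-1, -1)))) = Mul(-1, Add(0, Add(-7, Mul(-1, -1)))) = Mul(-1, Add(0, Add(-7, 1))) = Mul(-1, Add(0, -6)) = Mul(-1, -6) = 6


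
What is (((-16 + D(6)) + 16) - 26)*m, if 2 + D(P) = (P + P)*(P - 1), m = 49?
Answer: 1568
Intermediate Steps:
D(P) = -2 + 2*P*(-1 + P) (D(P) = -2 + (P + P)*(P - 1) = -2 + (2*P)*(-1 + P) = -2 + 2*P*(-1 + P))
(((-16 + D(6)) + 16) - 26)*m = (((-16 + (-2 - 2*6 + 2*6²)) + 16) - 26)*49 = (((-16 + (-2 - 12 + 2*36)) + 16) - 26)*49 = (((-16 + (-2 - 12 + 72)) + 16) - 26)*49 = (((-16 + 58) + 16) - 26)*49 = ((42 + 16) - 26)*49 = (58 - 26)*49 = 32*49 = 1568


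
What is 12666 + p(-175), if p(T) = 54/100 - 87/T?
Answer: 4433463/350 ≈ 12667.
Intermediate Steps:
p(T) = 27/50 - 87/T (p(T) = 54*(1/100) - 87/T = 27/50 - 87/T)
12666 + p(-175) = 12666 + (27/50 - 87/(-175)) = 12666 + (27/50 - 87*(-1/175)) = 12666 + (27/50 + 87/175) = 12666 + 363/350 = 4433463/350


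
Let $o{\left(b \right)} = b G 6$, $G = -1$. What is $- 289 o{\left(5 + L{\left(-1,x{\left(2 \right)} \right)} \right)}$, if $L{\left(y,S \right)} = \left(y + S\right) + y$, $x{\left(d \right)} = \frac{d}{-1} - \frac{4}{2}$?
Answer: $-1734$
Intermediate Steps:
$x{\left(d \right)} = -2 - d$ ($x{\left(d \right)} = d \left(-1\right) - 2 = - d - 2 = -2 - d$)
$L{\left(y,S \right)} = S + 2 y$ ($L{\left(y,S \right)} = \left(S + y\right) + y = S + 2 y$)
$o{\left(b \right)} = - 6 b$ ($o{\left(b \right)} = b \left(-1\right) 6 = - b 6 = - 6 b$)
$- 289 o{\left(5 + L{\left(-1,x{\left(2 \right)} \right)} \right)} = - 289 \left(- 6 \left(5 + \left(\left(-2 - 2\right) + 2 \left(-1\right)\right)\right)\right) = - 289 \left(- 6 \left(5 - 6\right)\right) = - 289 \left(\left(-6\right) \left(-1\right)\right) = \left(-289\right) 6 = -1734$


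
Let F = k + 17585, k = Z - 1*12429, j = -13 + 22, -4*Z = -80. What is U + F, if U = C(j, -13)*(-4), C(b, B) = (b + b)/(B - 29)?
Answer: 36244/7 ≈ 5177.7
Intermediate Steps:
Z = 20 (Z = -¼*(-80) = 20)
j = 9
C(b, B) = 2*b/(-29 + B) (C(b, B) = (2*b)/(-29 + B) = 2*b/(-29 + B))
k = -12409 (k = 20 - 1*12429 = 20 - 12429 = -12409)
F = 5176 (F = -12409 + 17585 = 5176)
U = 12/7 (U = (2*9/(-29 - 13))*(-4) = (2*9/(-42))*(-4) = (2*9*(-1/42))*(-4) = -3/7*(-4) = 12/7 ≈ 1.7143)
U + F = 12/7 + 5176 = 36244/7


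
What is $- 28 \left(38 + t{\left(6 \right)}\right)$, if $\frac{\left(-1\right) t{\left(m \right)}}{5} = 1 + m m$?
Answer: $4116$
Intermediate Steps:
$t{\left(m \right)} = -5 - 5 m^{2}$ ($t{\left(m \right)} = - 5 \left(1 + m m\right) = - 5 \left(1 + m^{2}\right) = -5 - 5 m^{2}$)
$- 28 \left(38 + t{\left(6 \right)}\right) = - 28 \left(38 - \left(5 + 5 \cdot 6^{2}\right)\right) = - 28 \left(38 - 185\right) = \left(-28\right) \left(-147\right) = 4116$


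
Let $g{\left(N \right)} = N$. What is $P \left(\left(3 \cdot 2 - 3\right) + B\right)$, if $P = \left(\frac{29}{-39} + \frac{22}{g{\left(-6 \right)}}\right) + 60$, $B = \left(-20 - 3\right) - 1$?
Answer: $- \frac{15176}{13} \approx -1167.4$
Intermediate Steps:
$B = -24$ ($B = -23 - 1 = -24$)
$P = \frac{2168}{39}$ ($P = \left(\frac{29}{-39} + \frac{22}{-6}\right) + 60 = \left(29 \left(- \frac{1}{39}\right) + 22 \left(- \frac{1}{6}\right)\right) + 60 = \left(- \frac{29}{39} - \frac{11}{3}\right) + 60 = - \frac{172}{39} + 60 = \frac{2168}{39} \approx 55.59$)
$P \left(\left(3 \cdot 2 - 3\right) + B\right) = \frac{2168 \left(\left(3 \cdot 2 - 3\right) - 24\right)}{39} = \frac{2168 \left(\left(6 - 3\right) - 24\right)}{39} = \frac{2168 \left(3 - 24\right)}{39} = \frac{2168}{39} \left(-21\right) = - \frac{15176}{13}$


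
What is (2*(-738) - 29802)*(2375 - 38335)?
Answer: 1124756880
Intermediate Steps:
(2*(-738) - 29802)*(2375 - 38335) = (-1476 - 29802)*(-35960) = -31278*(-35960) = 1124756880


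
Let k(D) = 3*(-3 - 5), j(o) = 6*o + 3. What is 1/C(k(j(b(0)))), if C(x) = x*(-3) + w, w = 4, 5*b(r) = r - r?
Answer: 1/76 ≈ 0.013158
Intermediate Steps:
b(r) = 0 (b(r) = (r - r)/5 = (⅕)*0 = 0)
j(o) = 3 + 6*o
k(D) = -24 (k(D) = 3*(-8) = -24)
C(x) = 4 - 3*x (C(x) = x*(-3) + 4 = -3*x + 4 = 4 - 3*x)
1/C(k(j(b(0)))) = 1/(4 - 3*(-24)) = 1/(4 + 72) = 1/76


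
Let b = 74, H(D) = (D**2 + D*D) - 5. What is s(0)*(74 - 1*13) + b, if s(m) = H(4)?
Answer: 1721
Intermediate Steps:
H(D) = -5 + 2*D**2 (H(D) = (D**2 + D**2) - 5 = 2*D**2 - 5 = -5 + 2*D**2)
s(m) = 27 (s(m) = -5 + 2*4**2 = -5 + 2*16 = -5 + 32 = 27)
s(0)*(74 - 1*13) + b = 27*(74 - 1*13) + 74 = 27*(74 - 13) + 74 = 27*61 + 74 = 1647 + 74 = 1721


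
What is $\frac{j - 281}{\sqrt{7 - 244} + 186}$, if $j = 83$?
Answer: $- \frac{12276}{11611} + \frac{66 i \sqrt{237}}{11611} \approx -1.0573 + 0.087508 i$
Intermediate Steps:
$\frac{j - 281}{\sqrt{7 - 244} + 186} = \frac{83 - 281}{\sqrt{7 - 244} + 186} = - \frac{198}{\sqrt{-237} + 186} = - \frac{198}{i \sqrt{237} + 186} = - \frac{198}{186 + i \sqrt{237}}$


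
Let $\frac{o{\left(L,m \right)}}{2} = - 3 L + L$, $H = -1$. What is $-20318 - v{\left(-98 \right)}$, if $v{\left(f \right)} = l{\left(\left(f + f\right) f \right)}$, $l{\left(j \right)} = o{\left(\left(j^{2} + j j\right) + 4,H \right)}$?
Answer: $2951557810$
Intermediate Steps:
$o{\left(L,m \right)} = - 4 L$ ($o{\left(L,m \right)} = 2 \left(- 3 L + L\right) = 2 \left(- 2 L\right) = - 4 L$)
$l{\left(j \right)} = -16 - 8 j^{2}$ ($l{\left(j \right)} = - 4 \left(\left(j^{2} + j j\right) + 4\right) = - 4 \left(\left(j^{2} + j^{2}\right) + 4\right) = - 4 \left(2 j^{2} + 4\right) = - 4 \left(4 + 2 j^{2}\right) = -16 - 8 j^{2}$)
$v{\left(f \right)} = -16 - 32 f^{4}$ ($v{\left(f \right)} = -16 - 8 \left(\left(f + f\right) f\right)^{2} = -16 - 8 \left(2 f f\right)^{2} = -16 - 8 \left(2 f^{2}\right)^{2} = -16 - 8 \cdot 4 f^{4} = -16 - 32 f^{4}$)
$-20318 - v{\left(-98 \right)} = -20318 - \left(-16 - 32 \left(-98\right)^{4}\right) = -20318 - \left(-16 - 2951578112\right) = -20318 - -2951578128 = -20318 + 2951578128 = 2951557810$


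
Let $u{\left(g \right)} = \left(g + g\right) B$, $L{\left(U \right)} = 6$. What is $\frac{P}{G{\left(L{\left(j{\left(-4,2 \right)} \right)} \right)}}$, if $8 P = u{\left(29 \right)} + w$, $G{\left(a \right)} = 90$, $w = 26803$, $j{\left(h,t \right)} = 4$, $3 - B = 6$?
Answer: $\frac{26629}{720} \approx 36.985$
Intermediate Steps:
$B = -3$ ($B = 3 - 6 = -3$)
$u{\left(g \right)} = - 6 g$ ($u{\left(g \right)} = \left(g + g\right) \left(-3\right) = 2 g \left(-3\right) = - 6 g$)
$P = \frac{26629}{8}$ ($P = \frac{\left(-6\right) 29 + 26803}{8} = \frac{-174 + 26803}{8} = \frac{1}{8} \cdot 26629 = \frac{26629}{8} \approx 3328.6$)
$\frac{P}{G{\left(L{\left(j{\left(-4,2 \right)} \right)} \right)}} = \frac{26629}{8 \cdot 90} = \frac{26629}{8} \cdot \frac{1}{90} = \frac{26629}{720}$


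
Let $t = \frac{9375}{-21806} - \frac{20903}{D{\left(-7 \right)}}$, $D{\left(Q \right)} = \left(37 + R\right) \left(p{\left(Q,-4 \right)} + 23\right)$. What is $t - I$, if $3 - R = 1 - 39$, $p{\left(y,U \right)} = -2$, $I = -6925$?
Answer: $\frac{61719390458}{8929557} \approx 6911.8$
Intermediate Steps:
$R = 41$ ($R = 3 - \left(1 - 39\right) = 3 - -38 = 3 + 38 = 41$)
$D{\left(Q \right)} = 1638$ ($D{\left(Q \right)} = \left(37 + 41\right) \left(-2 + 23\right) = 78 \cdot 21 = 1638$)
$t = - \frac{117791767}{8929557}$ ($t = \frac{9375}{-21806} - \frac{20903}{1638} = 9375 \left(- \frac{1}{21806}\right) - \frac{20903}{1638} = - \frac{9375}{21806} - \frac{20903}{1638} = - \frac{117791767}{8929557} \approx -13.191$)
$t - I = - \frac{117791767}{8929557} - -6925 = - \frac{117791767}{8929557} + 6925 = \frac{61719390458}{8929557}$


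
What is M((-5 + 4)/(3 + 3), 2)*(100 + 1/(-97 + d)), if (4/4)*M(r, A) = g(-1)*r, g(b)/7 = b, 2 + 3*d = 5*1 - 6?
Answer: 9799/84 ≈ 116.65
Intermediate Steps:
d = -1 (d = -⅔ + (5*1 - 6)/3 = -⅔ + (5 - 6)/3 = -⅔ + (⅓)*(-1) = -⅔ - ⅓ = -1)
g(b) = 7*b
M(r, A) = -7*r (M(r, A) = (7*(-1))*r = -7*r)
M((-5 + 4)/(3 + 3), 2)*(100 + 1/(-97 + d)) = (-7*(-5 + 4)/(3 + 3))*(100 + 1/(-97 - 1)) = (-(-7)/6)*(100 + 1/(-98)) = (-(-7)/6)*(100 - 1/98) = -7*(-⅙)*(9799/98) = (7/6)*(9799/98) = 9799/84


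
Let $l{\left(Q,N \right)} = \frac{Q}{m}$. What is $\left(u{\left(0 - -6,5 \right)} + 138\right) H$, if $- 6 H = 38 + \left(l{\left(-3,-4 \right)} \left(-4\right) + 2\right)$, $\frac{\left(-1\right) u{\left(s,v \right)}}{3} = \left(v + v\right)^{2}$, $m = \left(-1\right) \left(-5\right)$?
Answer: $\frac{5724}{5} \approx 1144.8$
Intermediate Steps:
$m = 5$
$l{\left(Q,N \right)} = \frac{Q}{5}$
$u{\left(s,v \right)} = - 12 v^{2}$ ($u{\left(s,v \right)} = - 3 \left(v + v\right)^{2} = - 3 \left(2 v\right)^{2} = - 3 \cdot 4 v^{2} = - 12 v^{2}$)
$H = - \frac{106}{15}$ ($H = - \frac{38 + \left(\frac{1}{5} \left(-3\right) \left(-4\right) + 2\right)}{6} = - \frac{38 + \left(\left(- \frac{3}{5}\right) \left(-4\right) + 2\right)}{6} = - \frac{38 + \left(\frac{12}{5} + 2\right)}{6} = - \frac{38 + \frac{22}{5}}{6} = \left(- \frac{1}{6}\right) \frac{212}{5} = - \frac{106}{15} \approx -7.0667$)
$\left(u{\left(0 - -6,5 \right)} + 138\right) H = \left(- 12 \cdot 5^{2} + 138\right) \left(- \frac{106}{15}\right) = \left(\left(-12\right) 25 + 138\right) \left(- \frac{106}{15}\right) = \left(-300 + 138\right) \left(- \frac{106}{15}\right) = \left(-162\right) \left(- \frac{106}{15}\right) = \frac{5724}{5}$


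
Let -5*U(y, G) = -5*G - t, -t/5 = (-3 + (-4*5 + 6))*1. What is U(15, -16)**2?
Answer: 1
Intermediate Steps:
t = 85 (t = -5*(-3 + (-4*5 + 6)) = -5*(-3 + (-20 + 6)) = -5*(-3 - 14) = -(-85) = -5*(-17) = 85)
U(y, G) = 17 + G (U(y, G) = -(-5*G - 1*85)/5 = -(-5*G - 85)/5 = -(-85 - 5*G)/5 = 17 + G)
U(15, -16)**2 = (17 - 16)**2 = 1**2 = 1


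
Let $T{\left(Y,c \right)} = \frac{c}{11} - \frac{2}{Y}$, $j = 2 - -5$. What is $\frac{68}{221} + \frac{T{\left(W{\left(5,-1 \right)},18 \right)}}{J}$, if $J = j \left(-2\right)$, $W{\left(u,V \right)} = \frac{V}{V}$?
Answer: $\frac{334}{1001} \approx 0.33367$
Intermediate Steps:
$W{\left(u,V \right)} = 1$
$j = 7$ ($j = 2 + 5 = 7$)
$T{\left(Y,c \right)} = - \frac{2}{Y} + \frac{c}{11}$ ($T{\left(Y,c \right)} = c \frac{1}{11} - \frac{2}{Y} = \frac{c}{11} - \frac{2}{Y} = - \frac{2}{Y} + \frac{c}{11}$)
$J = -14$ ($J = 7 \left(-2\right) = -14$)
$\frac{68}{221} + \frac{T{\left(W{\left(5,-1 \right)},18 \right)}}{J} = \frac{68}{221} + \frac{- \frac{2}{1} + \frac{1}{11} \cdot 18}{-14} = 68 \cdot \frac{1}{221} + \left(\left(-2\right) 1 + \frac{18}{11}\right) \left(- \frac{1}{14}\right) = \frac{4}{13} + \left(-2 + \frac{18}{11}\right) \left(- \frac{1}{14}\right) = \frac{4}{13} - - \frac{2}{77} = \frac{4}{13} + \frac{2}{77} = \frac{334}{1001}$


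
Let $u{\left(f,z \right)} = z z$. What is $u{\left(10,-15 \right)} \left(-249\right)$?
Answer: $-56025$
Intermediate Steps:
$u{\left(f,z \right)} = z^{2}$
$u{\left(10,-15 \right)} \left(-249\right) = \left(-15\right)^{2} \left(-249\right) = 225 \left(-249\right) = -56025$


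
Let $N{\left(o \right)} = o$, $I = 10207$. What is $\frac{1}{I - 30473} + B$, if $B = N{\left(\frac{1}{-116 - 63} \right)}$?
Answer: $- \frac{20445}{3627614} \approx -0.0056359$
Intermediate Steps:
$B = - \frac{1}{179}$ ($B = \frac{1}{-116 - 63} = \frac{1}{-179} = - \frac{1}{179} \approx -0.0055866$)
$\frac{1}{I - 30473} + B = \frac{1}{10207 - 30473} - \frac{1}{179} = \frac{1}{-20266} - \frac{1}{179} = - \frac{1}{20266} - \frac{1}{179} = - \frac{20445}{3627614}$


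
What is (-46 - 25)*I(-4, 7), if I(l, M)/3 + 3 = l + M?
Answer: 0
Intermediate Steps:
I(l, M) = -9 + 3*M + 3*l (I(l, M) = -9 + 3*(l + M) = -9 + 3*(M + l) = -9 + (3*M + 3*l) = -9 + 3*M + 3*l)
(-46 - 25)*I(-4, 7) = (-46 - 25)*(-9 + 3*7 + 3*(-4)) = -71*(-9 + 21 - 12) = -71*0 = 0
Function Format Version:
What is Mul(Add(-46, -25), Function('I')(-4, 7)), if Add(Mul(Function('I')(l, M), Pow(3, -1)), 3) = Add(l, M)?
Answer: 0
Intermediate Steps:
Function('I')(l, M) = Add(-9, Mul(3, M), Mul(3, l)) (Function('I')(l, M) = Add(-9, Mul(3, Add(l, M))) = Add(-9, Mul(3, Add(M, l))) = Add(-9, Add(Mul(3, M), Mul(3, l))) = Add(-9, Mul(3, M), Mul(3, l)))
Mul(Add(-46, -25), Function('I')(-4, 7)) = Mul(Add(-46, -25), Add(-9, Mul(3, 7), Mul(3, -4))) = Mul(-71, Add(-9, 21, -12)) = Mul(-71, 0) = 0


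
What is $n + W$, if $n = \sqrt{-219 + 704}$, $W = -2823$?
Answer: $-2823 + \sqrt{485} \approx -2801.0$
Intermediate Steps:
$n = \sqrt{485} \approx 22.023$
$n + W = \sqrt{485} - 2823 = -2823 + \sqrt{485}$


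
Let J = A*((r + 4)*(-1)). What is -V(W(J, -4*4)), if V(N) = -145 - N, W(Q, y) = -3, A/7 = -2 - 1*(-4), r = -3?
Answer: 142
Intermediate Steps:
A = 14 (A = 7*(-2 - 1*(-4)) = 7*(-2 + 4) = 7*2 = 14)
J = -14 (J = 14*((-3 + 4)*(-1)) = 14*(1*(-1)) = 14*(-1) = -14)
-V(W(J, -4*4)) = -(-145 - 1*(-3)) = -(-145 + 3) = -1*(-142) = 142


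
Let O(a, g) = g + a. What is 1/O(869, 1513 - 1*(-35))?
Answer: 1/2417 ≈ 0.00041374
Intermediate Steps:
O(a, g) = a + g
1/O(869, 1513 - 1*(-35)) = 1/(869 + (1513 - 1*(-35))) = 1/(869 + (1513 + 35)) = 1/(869 + 1548) = 1/2417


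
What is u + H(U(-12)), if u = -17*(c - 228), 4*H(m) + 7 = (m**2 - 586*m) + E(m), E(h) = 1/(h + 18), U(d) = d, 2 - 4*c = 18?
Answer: 137671/24 ≈ 5736.3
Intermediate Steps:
c = -4 (c = 1/2 - 1/4*18 = 1/2 - 9/2 = -4)
E(h) = 1/(18 + h)
H(m) = -7/4 - 293*m/2 + m**2/4 + 1/(4*(18 + m)) (H(m) = -7/4 + ((m**2 - 586*m) + 1/(18 + m))/4 = -7/4 + (m**2 + 1/(18 + m) - 586*m)/4 = -7/4 + (-293*m/2 + m**2/4 + 1/(4*(18 + m))) = -7/4 - 293*m/2 + m**2/4 + 1/(4*(18 + m)))
u = 3944 (u = -17*(-4 - 228) = -17*(-232) = 3944)
u + H(U(-12)) = 3944 + (1 + (18 - 12)*(-7 + (-12)**2 - 586*(-12)))/(4*(18 - 12)) = 3944 + (1/4)*(1 + 6*(-7 + 144 + 7032))/6 = 3944 + (1/4)*(1/6)*(1 + 6*7169) = 3944 + (1/4)*(1/6)*(1 + 43014) = 3944 + (1/4)*(1/6)*43015 = 3944 + 43015/24 = 137671/24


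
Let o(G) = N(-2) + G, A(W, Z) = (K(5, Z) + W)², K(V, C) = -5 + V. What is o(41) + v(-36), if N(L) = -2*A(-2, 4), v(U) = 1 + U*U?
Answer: 1330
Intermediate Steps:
A(W, Z) = W² (A(W, Z) = ((-5 + 5) + W)² = (0 + W)² = W²)
v(U) = 1 + U²
N(L) = -8 (N(L) = -2*(-2)² = -2*4 = -8)
o(G) = -8 + G
o(41) + v(-36) = (-8 + 41) + (1 + (-36)²) = 33 + (1 + 1296) = 33 + 1297 = 1330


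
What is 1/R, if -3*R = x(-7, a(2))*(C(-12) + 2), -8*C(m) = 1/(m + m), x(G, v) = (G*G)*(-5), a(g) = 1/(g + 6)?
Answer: 576/94325 ≈ 0.0061065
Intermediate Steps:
a(g) = 1/(6 + g)
x(G, v) = -5*G² (x(G, v) = G²*(-5) = -5*G²)
C(m) = -1/(16*m) (C(m) = -1/(8*(m + m)) = -1/(2*m)/8 = -1/(16*m))
R = 94325/576 (R = -(-5*(-7)²)*(-1/16/(-12) + 2)/3 = -(-5*49)*(-1/16*(-1/12) + 2)/3 = -(-245)*(1/192 + 2)/3 = -(-245)*385/(3*192) = -⅓*(-94325/192) = 94325/576 ≈ 163.76)
1/R = 1/(94325/576) = 576/94325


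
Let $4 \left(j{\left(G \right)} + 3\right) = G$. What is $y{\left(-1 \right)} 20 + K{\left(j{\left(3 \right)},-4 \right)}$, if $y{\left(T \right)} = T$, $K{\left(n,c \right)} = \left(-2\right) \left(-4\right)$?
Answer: $-12$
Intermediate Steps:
$j{\left(G \right)} = -3 + \frac{G}{4}$
$K{\left(n,c \right)} = 8$
$y{\left(-1 \right)} 20 + K{\left(j{\left(3 \right)},-4 \right)} = \left(-1\right) 20 + 8 = -20 + 8 = -12$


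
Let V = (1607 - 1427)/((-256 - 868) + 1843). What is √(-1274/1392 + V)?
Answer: I*√41625643638/250212 ≈ 0.8154*I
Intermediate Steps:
V = 180/719 (V = 180/(-1124 + 1843) = 180/719 ≈ 0.25035)
√(-1274/1392 + V) = √(-1274/1392 + 180/719) = √(-1274*1/1392 + 180/719) = √(-637/696 + 180/719) = √(-332723/500424) = I*√41625643638/250212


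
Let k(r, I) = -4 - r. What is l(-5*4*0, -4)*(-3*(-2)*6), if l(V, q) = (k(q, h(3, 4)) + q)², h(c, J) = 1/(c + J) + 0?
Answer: 576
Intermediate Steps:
h(c, J) = 1/(J + c) (h(c, J) = 1/(J + c) + 0 = 1/(J + c))
l(V, q) = 16 (l(V, q) = ((-4 - q) + q)² = (-4)² = 16)
l(-5*4*0, -4)*(-3*(-2)*6) = 16*(-3*(-2)*6) = 16*(6*6) = 16*36 = 576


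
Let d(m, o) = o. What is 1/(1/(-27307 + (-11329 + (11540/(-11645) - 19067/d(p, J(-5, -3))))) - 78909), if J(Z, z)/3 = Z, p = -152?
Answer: -1305376237/103005933520368 ≈ -1.2673e-5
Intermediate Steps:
J(Z, z) = 3*Z
1/(1/(-27307 + (-11329 + (11540/(-11645) - 19067/d(p, J(-5, -3))))) - 78909) = 1/(1/(-27307 + (-11329 + (11540/(-11645) - 19067/(3*(-5))))) - 78909) = 1/(1/(-27307 + (-11329 + (11540*(-1/11645) - 19067/(-15)))) - 78909) = 1/(1/(-27307 + (-11329 + (-2308/2329 - 19067*(-1/15)))) - 78909) = 1/(1/(-27307 + (-11329 + (-2308/2329 + 19067/15))) - 78909) = 1/(1/(-27307 + (-11329 + 44372423/34935)) - 78909) = 1/(1/(-27307 - 351406192/34935) - 78909) = 1/(1/(-1305376237/34935) - 78909) = 1/(-34935/1305376237 - 78909) = 1/(-103005933520368/1305376237) = -1305376237/103005933520368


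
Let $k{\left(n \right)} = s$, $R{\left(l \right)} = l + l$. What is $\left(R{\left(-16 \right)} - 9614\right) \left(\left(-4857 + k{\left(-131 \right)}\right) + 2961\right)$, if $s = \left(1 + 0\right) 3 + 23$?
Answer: $18038020$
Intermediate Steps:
$R{\left(l \right)} = 2 l$
$s = 26$ ($s = 1 \cdot 3 + 23 = 3 + 23 = 26$)
$k{\left(n \right)} = 26$
$\left(R{\left(-16 \right)} - 9614\right) \left(\left(-4857 + k{\left(-131 \right)}\right) + 2961\right) = \left(2 \left(-16\right) - 9614\right) \left(\left(-4857 + 26\right) + 2961\right) = \left(-32 - 9614\right) \left(-4831 + 2961\right) = \left(-9646\right) \left(-1870\right) = 18038020$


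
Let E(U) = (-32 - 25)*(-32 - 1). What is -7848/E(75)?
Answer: -872/209 ≈ -4.1722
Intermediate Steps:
E(U) = 1881 (E(U) = -57*(-33) = 1881)
-7848/E(75) = -7848/1881 = -7848*1/1881 = -872/209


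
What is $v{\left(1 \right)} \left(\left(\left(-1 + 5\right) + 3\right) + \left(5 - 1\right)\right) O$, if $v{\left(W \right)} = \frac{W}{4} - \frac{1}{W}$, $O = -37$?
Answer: $\frac{1221}{4} \approx 305.25$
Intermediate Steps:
$v{\left(W \right)} = - \frac{1}{W} + \frac{W}{4}$ ($v{\left(W \right)} = W \frac{1}{4} - \frac{1}{W} = \frac{W}{4} - \frac{1}{W} = - \frac{1}{W} + \frac{W}{4}$)
$v{\left(1 \right)} \left(\left(\left(-1 + 5\right) + 3\right) + \left(5 - 1\right)\right) O = \left(- 1^{-1} + \frac{1}{4} \cdot 1\right) \left(\left(\left(-1 + 5\right) + 3\right) + \left(5 - 1\right)\right) \left(-37\right) = \left(\left(-1\right) 1 + \frac{1}{4}\right) \left(\left(4 + 3\right) + 4\right) \left(-37\right) = \left(-1 + \frac{1}{4}\right) \left(7 + 4\right) \left(-37\right) = \left(- \frac{3}{4}\right) 11 \left(-37\right) = \left(- \frac{33}{4}\right) \left(-37\right) = \frac{1221}{4}$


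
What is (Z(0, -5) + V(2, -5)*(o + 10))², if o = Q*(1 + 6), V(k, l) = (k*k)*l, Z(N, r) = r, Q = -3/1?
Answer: 46225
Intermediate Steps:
Q = -3 (Q = -3*1 = -3)
V(k, l) = l*k² (V(k, l) = k²*l = l*k²)
o = -21 (o = -3*(1 + 6) = -3*7 = -21)
(Z(0, -5) + V(2, -5)*(o + 10))² = (-5 + (-5*2²)*(-21 + 10))² = (-5 - 5*4*(-11))² = (-5 - 20*(-11))² = (-5 + 220)² = 215² = 46225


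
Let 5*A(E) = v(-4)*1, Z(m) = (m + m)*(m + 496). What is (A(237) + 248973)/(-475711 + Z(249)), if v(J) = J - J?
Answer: -248973/104701 ≈ -2.3779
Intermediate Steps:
v(J) = 0
Z(m) = 2*m*(496 + m) (Z(m) = (2*m)*(496 + m) = 2*m*(496 + m))
A(E) = 0 (A(E) = (0*1)/5 = (⅕)*0 = 0)
(A(237) + 248973)/(-475711 + Z(249)) = (0 + 248973)/(-475711 + 2*249*(496 + 249)) = 248973/(-475711 + 2*249*745) = 248973/(-475711 + 371010) = 248973/(-104701) = 248973*(-1/104701) = -248973/104701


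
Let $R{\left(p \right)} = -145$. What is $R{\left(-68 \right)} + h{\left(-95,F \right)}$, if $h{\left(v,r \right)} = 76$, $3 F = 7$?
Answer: $-69$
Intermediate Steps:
$F = \frac{7}{3}$ ($F = \frac{1}{3} \cdot 7 = \frac{7}{3} \approx 2.3333$)
$R{\left(-68 \right)} + h{\left(-95,F \right)} = -145 + 76 = -69$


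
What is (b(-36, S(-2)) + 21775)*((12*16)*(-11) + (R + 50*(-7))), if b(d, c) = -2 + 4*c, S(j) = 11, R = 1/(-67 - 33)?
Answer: -5371367217/100 ≈ -5.3714e+7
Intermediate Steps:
R = -1/100 (R = 1/(-100) = -1/100 ≈ -0.010000)
(b(-36, S(-2)) + 21775)*((12*16)*(-11) + (R + 50*(-7))) = ((-2 + 4*11) + 21775)*((12*16)*(-11) + (-1/100 + 50*(-7))) = ((-2 + 44) + 21775)*(192*(-11) + (-1/100 - 350)) = (42 + 21775)*(-2112 - 35001/100) = 21817*(-246201/100) = -5371367217/100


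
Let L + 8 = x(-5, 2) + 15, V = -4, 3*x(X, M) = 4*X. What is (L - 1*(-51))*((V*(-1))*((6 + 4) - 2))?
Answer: 4928/3 ≈ 1642.7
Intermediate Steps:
x(X, M) = 4*X/3 (x(X, M) = (4*X)/3 = 4*X/3)
L = ⅓ (L = -8 + ((4/3)*(-5) + 15) = -8 + (-20/3 + 15) = -8 + 25/3 = ⅓ ≈ 0.33333)
(L - 1*(-51))*((V*(-1))*((6 + 4) - 2)) = (⅓ - 1*(-51))*((-4*(-1))*((6 + 4) - 2)) = (⅓ + 51)*(4*(10 - 2)) = 154*(4*8)/3 = (154/3)*32 = 4928/3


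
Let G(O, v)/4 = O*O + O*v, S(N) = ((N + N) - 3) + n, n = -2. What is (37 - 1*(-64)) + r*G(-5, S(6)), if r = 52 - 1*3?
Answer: -1859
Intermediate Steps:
S(N) = -5 + 2*N (S(N) = ((N + N) - 3) - 2 = (2*N - 3) - 2 = (-3 + 2*N) - 2 = -5 + 2*N)
G(O, v) = 4*O² + 4*O*v (G(O, v) = 4*(O*O + O*v) = 4*(O² + O*v) = 4*O² + 4*O*v)
r = 49 (r = 52 - 3 = 49)
(37 - 1*(-64)) + r*G(-5, S(6)) = (37 - 1*(-64)) + 49*(4*(-5)*(-5 + (-5 + 2*6))) = (37 + 64) + 49*(4*(-5)*(-5 + (-5 + 12))) = 101 + 49*(4*(-5)*(-5 + 7)) = 101 + 49*(4*(-5)*2) = 101 + 49*(-40) = 101 - 1960 = -1859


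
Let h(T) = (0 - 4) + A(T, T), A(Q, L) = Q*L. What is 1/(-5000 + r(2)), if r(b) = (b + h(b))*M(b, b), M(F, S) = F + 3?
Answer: -1/4990 ≈ -0.00020040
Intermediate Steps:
A(Q, L) = L*Q
M(F, S) = 3 + F
h(T) = -4 + T² (h(T) = (0 - 4) + T*T = -4 + T²)
r(b) = (3 + b)*(-4 + b + b²) (r(b) = (b + (-4 + b²))*(3 + b) = (-4 + b + b²)*(3 + b) = (3 + b)*(-4 + b + b²))
1/(-5000 + r(2)) = 1/(-5000 + (3 + 2)*(-4 + 2 + 2²)) = 1/(-5000 + 5*(-4 + 2 + 4)) = 1/(-5000 + 5*2) = 1/(-5000 + 10) = 1/(-4990) = -1/4990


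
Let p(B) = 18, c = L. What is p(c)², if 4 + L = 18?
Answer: 324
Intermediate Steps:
L = 14 (L = -4 + 18 = 14)
c = 14
p(c)² = 18² = 324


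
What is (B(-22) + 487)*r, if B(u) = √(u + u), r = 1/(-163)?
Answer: -487/163 - 2*I*√11/163 ≈ -2.9877 - 0.040695*I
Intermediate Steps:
r = -1/163 ≈ -0.0061350
B(u) = √2*√u (B(u) = √(2*u) = √2*√u)
(B(-22) + 487)*r = (√2*√(-22) + 487)*(-1/163) = (√2*(I*√22) + 487)*(-1/163) = (2*I*√11 + 487)*(-1/163) = (487 + 2*I*√11)*(-1/163) = -487/163 - 2*I*√11/163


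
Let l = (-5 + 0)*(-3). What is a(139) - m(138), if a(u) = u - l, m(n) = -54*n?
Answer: 7576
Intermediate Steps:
l = 15 (l = -5*(-3) = 15)
a(u) = -15 + u (a(u) = u - 1*15 = u - 15 = -15 + u)
a(139) - m(138) = (-15 + 139) - (-54)*138 = 124 - 1*(-7452) = 124 + 7452 = 7576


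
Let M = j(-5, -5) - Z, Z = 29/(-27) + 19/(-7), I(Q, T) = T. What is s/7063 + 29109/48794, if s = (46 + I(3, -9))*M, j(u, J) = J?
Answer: 1240141171/2101143618 ≈ 0.59022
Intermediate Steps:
Z = -716/189 (Z = 29*(-1/27) + 19*(-⅐) = -29/27 - 19/7 = -716/189 ≈ -3.7884)
M = -229/189 (M = -5 - 1*(-716/189) = -5 + 716/189 = -229/189 ≈ -1.2116)
s = -8473/189 (s = (46 - 9)*(-229/189) = 37*(-229/189) = -8473/189 ≈ -44.831)
s/7063 + 29109/48794 = -8473/189/7063 + 29109/48794 = -8473/189*1/7063 + 29109*(1/48794) = -8473/1334907 + 939/1574 = 1240141171/2101143618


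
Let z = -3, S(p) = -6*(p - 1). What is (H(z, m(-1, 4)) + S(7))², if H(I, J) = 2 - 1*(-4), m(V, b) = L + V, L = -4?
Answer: 900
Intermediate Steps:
m(V, b) = -4 + V
S(p) = 6 - 6*p (S(p) = -6*(-1 + p) = 6 - 6*p)
H(I, J) = 6 (H(I, J) = 2 + 4 = 6)
(H(z, m(-1, 4)) + S(7))² = (6 + (6 - 6*7))² = (6 + (6 - 42))² = (6 - 36)² = (-30)² = 900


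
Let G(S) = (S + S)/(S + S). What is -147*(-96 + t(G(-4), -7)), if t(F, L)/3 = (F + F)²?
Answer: 12348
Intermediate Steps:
G(S) = 1 (G(S) = (2*S)/((2*S)) = (2*S)*(1/(2*S)) = 1)
t(F, L) = 12*F² (t(F, L) = 3*(F + F)² = 3*(2*F)² = 3*(4*F²) = 12*F²)
-147*(-96 + t(G(-4), -7)) = -147*(-96 + 12*1²) = -147*(-96 + 12*1) = -147*(-96 + 12) = -147*(-84) = 12348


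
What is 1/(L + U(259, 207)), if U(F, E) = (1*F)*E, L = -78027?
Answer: -1/24414 ≈ -4.0960e-5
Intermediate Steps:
U(F, E) = E*F (U(F, E) = F*E = E*F)
1/(L + U(259, 207)) = 1/(-78027 + 207*259) = 1/(-78027 + 53613) = 1/(-24414) = -1/24414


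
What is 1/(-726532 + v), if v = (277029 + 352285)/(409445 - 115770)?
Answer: -293675/213363655786 ≈ -1.3764e-6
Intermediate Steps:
v = 629314/293675 ≈ 2.1429
1/(-726532 + v) = 1/(-726532 + 629314/293675) = 1/(-213363655786/293675) = -293675/213363655786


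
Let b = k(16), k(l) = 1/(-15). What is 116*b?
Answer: -116/15 ≈ -7.7333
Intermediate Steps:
k(l) = -1/15
b = -1/15 ≈ -0.066667
116*b = 116*(-1/15) = -116/15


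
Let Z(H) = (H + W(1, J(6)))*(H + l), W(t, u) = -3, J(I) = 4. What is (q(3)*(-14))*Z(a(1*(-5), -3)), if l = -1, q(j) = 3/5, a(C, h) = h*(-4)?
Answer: -4158/5 ≈ -831.60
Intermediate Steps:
a(C, h) = -4*h
q(j) = ⅗ (q(j) = 3*(⅕) = ⅗)
Z(H) = (-1 + H)*(-3 + H) (Z(H) = (H - 3)*(H - 1) = (-3 + H)*(-1 + H) = (-1 + H)*(-3 + H))
(q(3)*(-14))*Z(a(1*(-5), -3)) = ((⅗)*(-14))*(3 + (-4*(-3))² - (-16)*(-3)) = -42*(3 + 12² - 4*12)/5 = -42*(3 + 144 - 48)/5 = -42/5*99 = -4158/5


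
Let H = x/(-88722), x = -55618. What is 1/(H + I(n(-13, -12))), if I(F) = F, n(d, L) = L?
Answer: -44361/504523 ≈ -0.087927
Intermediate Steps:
H = 27809/44361 (H = -55618/(-88722) = -55618*(-1/88722) = 27809/44361 ≈ 0.62688)
1/(H + I(n(-13, -12))) = 1/(27809/44361 - 12) = 1/(-504523/44361) = -44361/504523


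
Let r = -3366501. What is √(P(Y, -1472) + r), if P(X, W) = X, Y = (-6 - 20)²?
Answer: 5*I*√134633 ≈ 1834.6*I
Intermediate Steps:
Y = 676 (Y = (-26)² = 676)
√(P(Y, -1472) + r) = √(676 - 3366501) = √(-3365825) = 5*I*√134633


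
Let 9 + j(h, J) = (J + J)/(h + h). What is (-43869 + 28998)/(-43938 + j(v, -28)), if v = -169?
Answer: 2513199/7427015 ≈ 0.33839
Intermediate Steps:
j(h, J) = -9 + J/h (j(h, J) = -9 + (J + J)/(h + h) = -9 + (2*J)/((2*h)) = -9 + (2*J)*(1/(2*h)) = -9 + J/h)
(-43869 + 28998)/(-43938 + j(v, -28)) = (-43869 + 28998)/(-43938 + (-9 - 28/(-169))) = -14871/(-43938 + (-9 - 28*(-1/169))) = -14871/(-43938 + (-9 + 28/169)) = -14871/(-43938 - 1493/169) = -14871/(-7427015/169) = -14871*(-169/7427015) = 2513199/7427015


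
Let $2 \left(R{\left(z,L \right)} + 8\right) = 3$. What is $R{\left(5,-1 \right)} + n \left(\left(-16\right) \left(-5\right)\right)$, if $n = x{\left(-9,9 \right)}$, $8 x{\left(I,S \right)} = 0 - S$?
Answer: $- \frac{193}{2} \approx -96.5$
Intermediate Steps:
$R{\left(z,L \right)} = - \frac{13}{2}$ ($R{\left(z,L \right)} = -8 + \frac{1}{2} \cdot 3 = -8 + \frac{3}{2} = - \frac{13}{2}$)
$x{\left(I,S \right)} = - \frac{S}{8}$ ($x{\left(I,S \right)} = \frac{0 - S}{8} = \frac{\left(-1\right) S}{8} = - \frac{S}{8}$)
$n = - \frac{9}{8}$ ($n = \left(- \frac{1}{8}\right) 9 = - \frac{9}{8} \approx -1.125$)
$R{\left(5,-1 \right)} + n \left(\left(-16\right) \left(-5\right)\right) = - \frac{13}{2} - \frac{9 \left(\left(-16\right) \left(-5\right)\right)}{8} = - \frac{13}{2} - 90 = - \frac{193}{2}$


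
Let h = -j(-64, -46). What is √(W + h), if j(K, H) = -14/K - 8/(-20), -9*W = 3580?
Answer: I*√5736910/120 ≈ 19.96*I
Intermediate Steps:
W = -3580/9 (W = -⅑*3580 = -3580/9 ≈ -397.78)
j(K, H) = ⅖ - 14/K (j(K, H) = -14/K - 8*(-1/20) = -14/K + ⅖ = ⅖ - 14/K)
h = -99/160 (h = -(⅖ - 14/(-64)) = -(⅖ - 14*(-1/64)) = -(⅖ + 7/32) = -1*99/160 = -99/160 ≈ -0.61875)
√(W + h) = √(-3580/9 - 99/160) = √(-573691/1440) = I*√5736910/120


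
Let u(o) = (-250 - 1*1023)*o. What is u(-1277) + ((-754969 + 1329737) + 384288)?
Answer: 2584677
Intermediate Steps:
u(o) = -1273*o (u(o) = (-250 - 1023)*o = -1273*o)
u(-1277) + ((-754969 + 1329737) + 384288) = -1273*(-1277) + ((-754969 + 1329737) + 384288) = 1625621 + (574768 + 384288) = 1625621 + 959056 = 2584677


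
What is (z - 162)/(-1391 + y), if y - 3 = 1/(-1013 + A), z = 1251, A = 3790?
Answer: -336017/428275 ≈ -0.78458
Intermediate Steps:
y = 8332/2777 (y = 3 + 1/(-1013 + 3790) = 3 + 1/2777 = 8332/2777 ≈ 3.0004)
(z - 162)/(-1391 + y) = (1251 - 162)/(-1391 + 8332/2777) = 1089/(-3854475/2777) = 1089*(-2777/3854475) = -336017/428275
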